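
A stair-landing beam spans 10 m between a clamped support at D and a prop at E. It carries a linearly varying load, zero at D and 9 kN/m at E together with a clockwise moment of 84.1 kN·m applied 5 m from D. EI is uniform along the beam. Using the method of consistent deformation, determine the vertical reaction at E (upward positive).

R_E = 34.21 kN

Choose R_E as the redundant. The primary structure is the cantilever fixed at D.
Free-end deflection of the primary structure under the applied loading (downward +):
  triangular load, peak 9 at the free end: 11w₀L⁴/(120EI) = 8250/EI
  clockwise couple 84.1 at a = 5: M₀a(2L − a)/(2EI) = 3154/EI
  δ_0 = 11404/EI
Tip deflection under a unit load at E: L³/(3EI) = 333.3/EI.
The prop prevents deflection at E: R_E = δ_0/δ_{EE} = 11404/333.3 = 34.21 kN.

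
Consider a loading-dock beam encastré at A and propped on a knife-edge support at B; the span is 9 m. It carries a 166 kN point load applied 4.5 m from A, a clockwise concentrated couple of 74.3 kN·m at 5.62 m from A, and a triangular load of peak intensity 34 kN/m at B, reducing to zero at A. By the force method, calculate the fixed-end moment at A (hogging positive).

M_A = 419.3 kN·m

Choose R_B as the redundant. The primary structure is the cantilever fixed at A.
Downward deflection at the released point B due to the loads:
  point load 166 at a = 4.5: Pa²(3L − a)/(6EI) = 12606/EI
  clockwise couple 74.3 at a = 5.62: M₀a(2L − a)/(2EI) = 2585/EI
  triangular load, peak 34 at the free end: 11w₀L⁴/(120EI) = 20448/EI
  δ_0 = 35639/EI
Flexibility coefficient — unit upward force at B: δ_{BB} = L³/(3EI) = 243/EI.
The prop prevents deflection at B: R_B = δ_0/δ_{BB} = 35639/243 = 146.7 kN.
Moment equilibrium about A: M_A = Σ(load moments about A) − R_B·L = 1739 − 146.7×9 = 419.3 kN·m.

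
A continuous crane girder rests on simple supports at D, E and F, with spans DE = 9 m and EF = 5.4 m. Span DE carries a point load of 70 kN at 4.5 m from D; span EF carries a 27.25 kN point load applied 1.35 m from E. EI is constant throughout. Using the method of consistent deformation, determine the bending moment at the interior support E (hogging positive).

M_E = 82.88 kN·m

Take M_E as the redundant. Released structure: two simple spans DE and EF with a hinge at E.
End slopes at the hinge E, treating each span as simply supported:
  span DE: point load 70 at a = 4.5: Pab(L + a)/(6LEI) = 354.4/EI
  span EF: point load 27.25 at a = 1.35: Pab(L + b)/(6LEI) = 43.46/EI
  relative rotation θ_0 = (354.4 + 43.46)/EI = 397.8/EI
A unit hogging moment at E produces rotation L₁/(3EI) + L₂/(3EI) = 4.8/EI.
Slope continuity at E: θ_0 = M_E·4.8/EI, so M_E = 397.8/4.8 = 82.88 kN·m (hogging).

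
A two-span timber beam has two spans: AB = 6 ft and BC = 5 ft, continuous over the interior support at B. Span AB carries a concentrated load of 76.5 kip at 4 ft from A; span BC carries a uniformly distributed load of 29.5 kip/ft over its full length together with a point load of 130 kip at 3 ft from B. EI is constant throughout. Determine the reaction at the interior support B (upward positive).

Insert a hinge at B; M_B is the redundant, and each span becomes simply supported.
Rotations at B on the released spans (each span's end-slope, ×1/EI):
  span AB: point load 76.5 at a = 4: Pab(L + a)/(6LEI) = 170/EI
  span BC: UDL 29.5: wL³/(24EI) = 153.6/EI
  span BC: point load 130 at a = 3: Pab(L + b)/(6LEI) = 182/EI
  relative rotation θ_0 = (170 + 335.6)/EI = 505.6/EI
A unit hogging moment at B produces rotation L₁/(3EI) + L₂/(3EI) = 3.667/EI.
Compatibility: M_B·(L₁+L₂)/(3EI) = θ_0, giving M_B = 137.9 kip·ft (hogging).
Span AB, ΣM about A with M_B applied at B: R_B^{AB}·6 = 306 + 137.9, so R_B^{AB} = 73.98 kip and R_A = 76.5 − 73.98 = 2.516 kip.
Span BC, ΣM about C: R_B^{BC}·5 = 628.8 + 137.9, so R_B^{BC} = 153.3 kip and R_C = 277.5 − 153.3 = 124.2 kip.
R_B = 73.98 + 153.3 = 227.3 kip.

R_B = 227.3 kip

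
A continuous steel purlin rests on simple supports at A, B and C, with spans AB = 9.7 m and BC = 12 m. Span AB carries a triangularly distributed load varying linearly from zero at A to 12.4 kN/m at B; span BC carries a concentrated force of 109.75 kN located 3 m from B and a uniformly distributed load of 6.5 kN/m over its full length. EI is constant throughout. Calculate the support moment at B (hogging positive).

M_B = 219 kN·m

Insert a hinge at B; M_B is the redundant, and each span becomes simply supported.
End slopes at the hinge B, treating each span as simply supported:
  span AB: triangular load, peak 12.4: w₀L³/(45EI) = 251.5/EI
  span BC: point load 109.75 at a = 3: Pab(L + b)/(6LEI) = 864.3/EI
  span BC: UDL 6.5: wL³/(24EI) = 468/EI
  relative rotation θ_0 = (251.5 + 1332)/EI = 1584/EI
A unit hogging moment at B produces rotation L₁/(3EI) + L₂/(3EI) = 7.233/EI.
Compatibility: M_B·(L₁+L₂)/(3EI) = θ_0, giving M_B = 219 kN·m (hogging).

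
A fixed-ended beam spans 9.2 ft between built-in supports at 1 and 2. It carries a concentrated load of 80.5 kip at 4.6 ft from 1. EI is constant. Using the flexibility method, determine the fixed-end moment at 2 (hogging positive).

M_2 = 92.58 kip·ft

Take the two fixed-end moments M_1, M_2 as redundants; the released structure is the simple span 12.
Simple-span end rotations at 1 and 2 under the given loads:
  at 1: point load 80.5 at a = 4.6: Pab(L + b)/(6LEI) = 425.8/EI
  at 2: point load 80.5 at a = 4.6: Pab(L + a)/(6LEI) = 425.8/EI
  θ_10 = 425.8/EI,  θ_20 = 425.8/EI
Flexibility coefficients: a unit moment at one end gives L/(3EI) there and L/(6EI) at the far end, so f₁₁ = f₂₂ = 3.067/EI and f₁₂ = f₂₁ = 1.533/EI.
Compatibility — zero rotation at each built-in end:
  3.067 M_1 + 1.533 M_2 = 425.8
  1.533 M_1 + 3.067 M_2 = 425.8
Solving the pair gives M_1 = 92.58 kip·ft and M_2 = 92.58 kip·ft (hogging).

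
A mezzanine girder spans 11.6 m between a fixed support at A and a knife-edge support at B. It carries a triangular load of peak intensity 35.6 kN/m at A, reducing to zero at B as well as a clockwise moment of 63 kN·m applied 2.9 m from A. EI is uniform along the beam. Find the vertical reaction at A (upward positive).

R_A = 161.6 kN

Choose R_B as the redundant. The primary structure is the cantilever fixed at A.
Free-end deflection of the primary structure under the applied loading (downward +):
  triangular load, peak 35.6 at the fixed end: w₀L⁴/(30EI) = 21486/EI
  clockwise couple 63 at a = 2.9: M₀a(2L − a)/(2EI) = 1854/EI
  δ_0 = 23341/EI
Tip deflection under a unit load at B: L³/(3EI) = 520.3/EI.
The prop prevents deflection at B: R_B = δ_0/δ_{BB} = 23341/520.3 = 44.86 kN.
Vertical equilibrium: R_A = ΣP − R_B = 206.5 − 44.86 = 161.6 kN.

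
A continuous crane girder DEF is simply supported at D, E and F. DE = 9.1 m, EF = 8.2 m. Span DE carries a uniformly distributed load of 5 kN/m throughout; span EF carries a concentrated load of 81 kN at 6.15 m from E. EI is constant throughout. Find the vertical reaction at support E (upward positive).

R_E = 57.87 kN

Take M_E as the redundant. Released structure: two simple spans DE and EF with a hinge at E.
Discontinuity in slope at E on the released structure — sum the simple-span end rotations:
  span DE: UDL 5: wL³/(24EI) = 157/EI
  span EF: point load 81 at a = 6.15: Pab(L + b)/(6LEI) = 212.8/EI
  relative rotation θ_0 = (157 + 212.8)/EI = 369.7/EI
A unit hogging moment at E produces rotation L₁/(3EI) + L₂/(3EI) = 5.767/EI.
Slope continuity at E: θ_0 = M_E·5.767/EI, so M_E = 369.7/5.767 = 64.12 kN·m (hogging).
Span DE, ΣM about D with M_E applied at E: R_E^{DE}·9.1 = 207 + 64.12, so R_E^{DE} = 29.8 kN and R_D = 45.5 − 29.8 = 15.7 kN.
Span EF, ΣM about F: R_E^{EF}·8.2 = 166.1 + 64.12, so R_E^{EF} = 28.07 kN and R_F = 81 − 28.07 = 52.93 kN.
R_E = 29.8 + 28.07 = 57.87 kN.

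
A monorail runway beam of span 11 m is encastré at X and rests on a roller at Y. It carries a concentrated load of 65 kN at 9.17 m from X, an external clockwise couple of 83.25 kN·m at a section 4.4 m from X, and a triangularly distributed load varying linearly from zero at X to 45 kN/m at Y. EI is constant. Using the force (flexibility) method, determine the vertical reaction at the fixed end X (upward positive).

R_X = 120.2 kN

Choose R_Y as the redundant. The primary structure is the cantilever fixed at X.
Deflection at Y on the released cantilever, summing each load's contribution:
  point load 65 at a = 9.17: Pa²(3L − a)/(6EI) = 21708/EI
  clockwise couple 83.25 at a = 4.4: M₀a(2L − a)/(2EI) = 3223/EI
  triangular load, peak 45 at the free end: 11w₀L⁴/(120EI) = 60394/EI
  δ_0 = 85326/EI
Tip deflection under a unit load at Y: L³/(3EI) = 443.7/EI.
Compatibility at Y: δ_0 − R_Y·δ_{YY} = 0, so R_Y = 85326/443.7 = 192.3 kN.
Vertical equilibrium: R_X = ΣP − R_Y = 312.5 − 192.3 = 120.2 kN.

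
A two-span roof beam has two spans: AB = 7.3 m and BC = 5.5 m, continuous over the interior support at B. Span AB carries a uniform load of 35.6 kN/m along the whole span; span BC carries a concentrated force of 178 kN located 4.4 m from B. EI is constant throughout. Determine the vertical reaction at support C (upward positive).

R_C = 110.5 kN

Take M_B as the redundant. Released structure: two simple spans AB and BC with a hinge at B.
End slopes at the hinge B, treating each span as simply supported:
  span AB: UDL 35.6: wL³/(24EI) = 577/EI
  span BC: point load 178 at a = 4.4: Pab(L + b)/(6LEI) = 172.3/EI
  relative rotation θ_0 = (577 + 172.3)/EI = 749.3/EI
A unit hogging moment at B produces rotation L₁/(3EI) + L₂/(3EI) = 4.267/EI.
Slope continuity at B: θ_0 = M_B·4.267/EI, so M_B = 749.3/4.267 = 175.6 kN·m (hogging).
Span BC, ΣM about C: R_B^{BC}·5.5 = 195.8 + 175.6, so R_B^{BC} = 67.53 kN and R_C = 178 − 67.53 = 110.5 kN.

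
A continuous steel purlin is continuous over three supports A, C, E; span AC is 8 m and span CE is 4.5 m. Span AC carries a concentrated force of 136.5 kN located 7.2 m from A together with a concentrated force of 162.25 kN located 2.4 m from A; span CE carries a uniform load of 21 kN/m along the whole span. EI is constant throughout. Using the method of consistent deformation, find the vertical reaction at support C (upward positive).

Insert a hinge at C; M_C is the redundant, and each span becomes simply supported.
End slopes at the hinge C, treating each span as simply supported:
  span AC: point load 136.5 at a = 7.2: Pab(L + a)/(6LEI) = 249/EI
  span AC: point load 162.25 at a = 2.4: Pab(L + a)/(6LEI) = 472.5/EI
  span CE: UDL 21: wL³/(24EI) = 79.73/EI
  relative rotation θ_0 = (721.4 + 79.73)/EI = 801.2/EI
A unit hogging moment at C produces rotation L₁/(3EI) + L₂/(3EI) = 4.167/EI.
Compatibility: M_C·(L₁+L₂)/(3EI) = θ_0, giving M_C = 192.3 kN·m (hogging).
Span AC, ΣM about A with M_C applied at C: R_C^{AC}·8 = 1372 + 192.3, so R_C^{AC} = 195.6 kN and R_A = 298.8 − 195.6 = 103.2 kN.
Span CE, ΣM about E: R_C^{CE}·4.5 = 212.6 + 192.3, so R_C^{CE} = 89.98 kN and R_E = 94.5 − 89.98 = 4.52 kN.
R_C = 195.6 + 89.98 = 285.5 kN.

R_C = 285.5 kN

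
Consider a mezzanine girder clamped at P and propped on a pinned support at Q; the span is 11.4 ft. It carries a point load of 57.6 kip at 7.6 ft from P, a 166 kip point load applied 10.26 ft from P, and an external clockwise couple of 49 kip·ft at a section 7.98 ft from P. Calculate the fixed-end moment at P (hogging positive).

Choose R_Q as the redundant. The primary structure is the cantilever fixed at P.
Downward deflection at the released point Q due to the loads:
  point load 57.6 at a = 7.6: Pa²(3L − a)/(6EI) = 14750/EI
  point load 166 at a = 10.26: Pa²(3L − a)/(6EI) = 69723/EI
  clockwise couple 49 at a = 7.98: M₀a(2L − a)/(2EI) = 2897/EI
  δ_0 = 87370/EI
Flexibility coefficient — unit upward force at Q: δ_{QQ} = L³/(3EI) = 493.8/EI.
Compatibility at Q: δ_0 − R_Q·δ_{QQ} = 0, so R_Q = 87370/493.8 = 176.9 kip.
Moment equilibrium about P: M_P = Σ(load moments about P) − R_Q·L = 2190 − 176.9×11.4 = 173.1 kip·ft.

M_P = 173.1 kip·ft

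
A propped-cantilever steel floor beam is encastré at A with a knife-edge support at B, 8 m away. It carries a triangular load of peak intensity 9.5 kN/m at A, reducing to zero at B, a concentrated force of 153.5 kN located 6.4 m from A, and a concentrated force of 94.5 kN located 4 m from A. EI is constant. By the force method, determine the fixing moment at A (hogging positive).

M_A = 300.2 kN·m

Remove the prop at B; the released (primary) structure is a cantilever built in at A.
Primary-structure tip deflection at B by superposition:
  triangular load, peak 9.5 at the fixed end: w₀L⁴/(30EI) = 1297/EI
  point load 153.5 at a = 6.4: Pa²(3L − a)/(6EI) = 18443/EI
  point load 94.5 at a = 4: Pa²(3L − a)/(6EI) = 5040/EI
  δ_0 = 24780/EI
Tip deflection under a unit load at B: L³/(3EI) = 170.7/EI.
The prop prevents deflection at B: R_B = δ_0/δ_{BB} = 24780/170.7 = 145.2 kN.
Moment equilibrium about A: M_A = Σ(load moments about A) − R_B·L = 1462 − 145.2×8 = 300.2 kN·m.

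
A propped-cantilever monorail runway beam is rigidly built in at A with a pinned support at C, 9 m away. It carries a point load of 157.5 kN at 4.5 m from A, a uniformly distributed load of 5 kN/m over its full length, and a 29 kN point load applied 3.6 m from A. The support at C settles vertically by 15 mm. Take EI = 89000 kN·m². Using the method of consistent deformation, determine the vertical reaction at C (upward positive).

R_C = 66.63 kN

Choose R_C as the redundant. The primary structure is the cantilever fixed at A.
Primary-structure tip deflection at C by superposition:
  point load 157.5 at a = 4.5: Pa²(3L − a)/(6EI) = 11960/EI
  UDL 5: wL⁴/(8EI) = 4101/EI
  point load 29 at a = 3.6: Pa²(3L − a)/(6EI) = 1466/EI
  δ_0 = 17527/EI
Flexibility coefficient — unit upward force at C: δ_{CC} = L³/(3EI) = 243/EI.
With EI = 89000 kN·m²: δ_0 = 0.19693 m and δ_{CC} = 0.00273 m/kN.
Compatibility — the beam at C must follow the support down by 0.015 m: δ_0 − R_C·δ_{CC} = 0.015, so R_C = (0.19693 − 0.015)/0.00273 = 66.63 kN.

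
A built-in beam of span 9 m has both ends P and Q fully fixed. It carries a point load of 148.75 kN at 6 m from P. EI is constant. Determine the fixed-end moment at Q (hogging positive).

M_Q = 198.3 kN·m

Take the two fixed-end moments M_P, M_Q as redundants; the released structure is the simple span PQ.
Simple-span end rotations at P and Q under the given loads:
  at P: point load 148.75 at a = 6: Pab(L + b)/(6LEI) = 595/EI
  at Q: point load 148.75 at a = 6: Pab(L + a)/(6LEI) = 743.8/EI
  θ_P0 = 595/EI,  θ_Q0 = 743.8/EI
Flexibility coefficients: a unit moment at one end gives L/(3EI) there and L/(6EI) at the far end, so f₁₁ = f₂₂ = 3/EI and f₁₂ = f₂₁ = 1.5/EI.
Compatibility — zero rotation at each built-in end:
  3 M_P + 1.5 M_Q = 595
  1.5 M_P + 3 M_Q = 743.8
Solving the pair gives M_P = 99.17 kN·m and M_Q = 198.3 kN·m (hogging).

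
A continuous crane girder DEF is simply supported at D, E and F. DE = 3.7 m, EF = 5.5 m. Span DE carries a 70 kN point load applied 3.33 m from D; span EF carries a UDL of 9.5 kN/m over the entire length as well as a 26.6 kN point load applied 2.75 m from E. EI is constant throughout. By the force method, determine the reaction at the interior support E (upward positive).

R_E = 123.6 kN

Insert a hinge at E; M_E is the redundant, and each span becomes simply supported.
Discontinuity in slope at E on the released structure — sum the simple-span end rotations:
  span DE: point load 70 at a = 3.33: Pab(L + a)/(6LEI) = 27.31/EI
  span EF: UDL 9.5: wL³/(24EI) = 65.86/EI
  span EF: point load 26.6 at a = 2.75: Pab(L + b)/(6LEI) = 50.29/EI
  relative rotation θ_0 = (27.31 + 116.1)/EI = 143.5/EI
A unit hogging moment at E produces rotation L₁/(3EI) + L₂/(3EI) = 3.067/EI.
Slope continuity at E: θ_0 = M_E·3.067/EI, so M_E = 143.5/3.067 = 46.78 kN·m (hogging).
Span DE, ΣM about D with M_E applied at E: R_E^{DE}·3.7 = 233.1 + 46.78, so R_E^{DE} = 75.64 kN and R_D = 70 − 75.64 = -5.643 kN.
Span EF, ΣM about F: R_E^{EF}·5.5 = 216.8 + 46.78, so R_E^{EF} = 47.93 kN and R_F = 78.85 − 47.93 = 30.92 kN.
R_E = 75.64 + 47.93 = 123.6 kN.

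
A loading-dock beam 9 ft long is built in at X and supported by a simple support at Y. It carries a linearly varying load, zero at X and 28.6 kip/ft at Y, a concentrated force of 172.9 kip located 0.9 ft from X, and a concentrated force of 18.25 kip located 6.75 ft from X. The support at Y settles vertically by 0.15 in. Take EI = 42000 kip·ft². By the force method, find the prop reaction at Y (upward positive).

R_Y = 82.68 kip

Remove the prop at Y; the released (primary) structure is a cantilever built in at X.
Free-end deflection of the primary structure under the applied loading (downward +):
  triangular load, peak 28.6 at the free end: 11w₀L⁴/(120EI) = 17201/EI
  point load 172.9 at a = 0.9: Pa²(3L − a)/(6EI) = 609.2/EI
  point load 18.25 at a = 6.75: Pa²(3L − a)/(6EI) = 2806/EI
  δ_0 = 20616/EI
Flexibility coefficient — unit upward force at Y: δ_{YY} = L³/(3EI) = 243/EI.
With EI = 42000 kip·ft²: δ_0 = 0.49087 ft and δ_{YY} = 0.005786 ft/kip.
Compatibility — the beam at Y must follow the support down by 0.0125 ft: δ_0 − R_Y·δ_{YY} = 0.0125, so R_Y = (0.49087 − 0.0125)/0.005786 = 82.68 kip.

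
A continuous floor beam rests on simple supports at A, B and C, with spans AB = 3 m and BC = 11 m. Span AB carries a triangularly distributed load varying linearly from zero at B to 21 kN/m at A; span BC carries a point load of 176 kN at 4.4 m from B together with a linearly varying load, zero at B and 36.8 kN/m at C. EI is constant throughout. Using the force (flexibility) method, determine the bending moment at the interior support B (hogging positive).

M_B = 498.5 kN·m

Release continuity at B by inserting a hinge; the redundant is the internal moment M_B. The primary structure is two simply-supported spans AB and BC.
Discontinuity in slope at B on the released structure — sum the simple-span end rotations:
  span AB: triangular load, peak 21: 7w₀L³/(360EI) = 11.03/EI
  span BC: point load 176 at a = 4.4: Pab(L + b)/(6LEI) = 1363/EI
  span BC: triangular load, peak 36.8: 7w₀L³/(360EI) = 952.4/EI
  relative rotation θ_0 = (11.03 + 2315)/EI = 2326/EI
A unit hogging moment at B produces rotation L₁/(3EI) + L₂/(3EI) = 4.667/EI.
Slope continuity at B: θ_0 = M_B·4.667/EI, so M_B = 2326/4.667 = 498.5 kN·m (hogging).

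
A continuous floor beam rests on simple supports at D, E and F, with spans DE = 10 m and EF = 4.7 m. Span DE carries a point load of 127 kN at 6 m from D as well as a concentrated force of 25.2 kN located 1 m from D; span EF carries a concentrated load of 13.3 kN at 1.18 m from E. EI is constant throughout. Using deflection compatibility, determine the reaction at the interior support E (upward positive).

Release continuity at E by inserting a hinge; the redundant is the internal moment M_E. The primary structure is two simply-supported spans DE and EF.
Rotations at E on the released spans (each span's end-slope, ×1/EI):
  span DE: point load 127 at a = 6: Pab(L + a)/(6LEI) = 812.8/EI
  span DE: point load 25.2 at a = 1: Pab(L + a)/(6LEI) = 41.58/EI
  span EF: point load 13.3 at a = 1.18: Pab(L + b)/(6LEI) = 16.1/EI
  relative rotation θ_0 = (854.4 + 16.1)/EI = 870.5/EI
A unit hogging moment at E produces rotation L₁/(3EI) + L₂/(3EI) = 4.9/EI.
Slope continuity at E: θ_0 = M_E·4.9/EI, so M_E = 870.5/4.9 = 177.6 kN·m (hogging).
Span DE, ΣM about D with M_E applied at E: R_E^{DE}·10 = 787.2 + 177.6, so R_E^{DE} = 96.48 kN and R_D = 152.2 − 96.48 = 55.72 kN.
Span EF, ΣM about F: R_E^{EF}·4.7 = 46.82 + 177.6, so R_E^{EF} = 47.76 kN and R_F = 13.3 − 47.76 = -34.46 kN.
R_E = 96.48 + 47.76 = 144.2 kN.

R_E = 144.2 kN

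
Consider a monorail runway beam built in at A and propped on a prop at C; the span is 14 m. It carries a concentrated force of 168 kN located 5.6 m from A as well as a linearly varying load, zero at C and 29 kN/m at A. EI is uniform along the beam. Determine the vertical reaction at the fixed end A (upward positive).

R_A = 295.5 kN

Remove the prop at C; the released (primary) structure is a cantilever built in at A.
Downward deflection at the released point C due to the loads:
  point load 168 at a = 5.6: Pa²(3L − a)/(6EI) = 31962/EI
  triangular load, peak 29 at the fixed end: w₀L⁴/(30EI) = 37135/EI
  δ_0 = 69098/EI
Tip deflection under a unit load at C: L³/(3EI) = 914.7/EI.
The prop prevents deflection at C: R_C = δ_0/δ_{CC} = 69098/914.7 = 75.54 kN.
Vertical equilibrium: R_A = ΣP − R_C = 371 − 75.54 = 295.5 kN.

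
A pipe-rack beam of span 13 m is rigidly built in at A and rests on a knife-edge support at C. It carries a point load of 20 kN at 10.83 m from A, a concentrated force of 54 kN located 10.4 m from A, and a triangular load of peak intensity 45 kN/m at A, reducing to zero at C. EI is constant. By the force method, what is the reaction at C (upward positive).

R_C = 111.6 kN

Take the reaction at C as the redundant and release it; the primary structure is a cantilever fixed at A.
Free-end deflection of the primary structure under the applied loading (downward +):
  point load 20 at a = 10.83: Pa²(3L − a)/(6EI) = 11013/EI
  point load 54 at a = 10.4: Pa²(3L − a)/(6EI) = 27840/EI
  triangular load, peak 45 at the fixed end: w₀L⁴/(30EI) = 42842/EI
  δ_0 = 81695/EI
Tip deflection under a unit load at C: L³/(3EI) = 732.3/EI.
Compatibility at C: δ_0 − R_C·δ_{CC} = 0, so R_C = 81695/732.3 = 111.6 kN.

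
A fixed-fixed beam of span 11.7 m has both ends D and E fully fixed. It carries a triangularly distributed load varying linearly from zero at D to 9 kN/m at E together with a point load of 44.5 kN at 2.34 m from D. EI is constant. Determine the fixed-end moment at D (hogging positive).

Release both end moments; the primary structure is a simply-supported span DE with redundants M_D and M_E.
Simple-span end rotations at D and E under the given loads:
  at D: triangular load, peak 9: 7w₀L³/(360EI) = 280.3/EI
  at E: triangular load, peak 9: w₀L³/(45EI) = 320.3/EI
  at D: point load 44.5 at a = 2.34: Pab(L + b)/(6LEI) = 292.4/EI
  at E: point load 44.5 at a = 2.34: Pab(L + a)/(6LEI) = 194.9/EI
  θ_D0 = 572.7/EI,  θ_E0 = 515.3/EI
Flexibility coefficients: a unit moment at one end gives L/(3EI) there and L/(6EI) at the far end, so f₁₁ = f₂₂ = 3.9/EI and f₁₂ = f₂₁ = 1.95/EI.
Compatibility — zero rotation at each built-in end:
  3.9 M_D + 1.95 M_E = 572.7
  1.95 M_D + 3.9 M_E = 515.3
Solving the pair gives M_D = 107.7 kN·m and M_E = 78.26 kN·m (hogging).

M_D = 107.7 kN·m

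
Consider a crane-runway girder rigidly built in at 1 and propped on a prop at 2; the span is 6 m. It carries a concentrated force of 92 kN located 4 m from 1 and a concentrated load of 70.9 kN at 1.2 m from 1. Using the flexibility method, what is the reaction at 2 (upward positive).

R_2 = 51.67 kN

Choose R_2 as the redundant. The primary structure is the cantilever fixed at 1.
Deflection at 2 on the released cantilever, summing each load's contribution:
  point load 92 at a = 4: Pa²(3L − a)/(6EI) = 3435/EI
  point load 70.9 at a = 1.2: Pa²(3L − a)/(6EI) = 285.9/EI
  δ_0 = 3721/EI
Flexibility coefficient — unit upward force at 2: δ_{22} = L³/(3EI) = 72/EI.
Compatibility at 2: δ_0 − R_2·δ_{22} = 0, so R_2 = 3721/72 = 51.67 kN.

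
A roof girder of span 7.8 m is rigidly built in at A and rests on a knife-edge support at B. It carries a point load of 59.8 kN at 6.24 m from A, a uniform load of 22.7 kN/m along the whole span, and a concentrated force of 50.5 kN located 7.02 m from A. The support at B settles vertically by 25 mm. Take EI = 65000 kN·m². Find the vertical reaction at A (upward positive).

Take the reaction at B as the redundant and release it; the primary structure is a cantilever fixed at A.
Deflection at B on the released cantilever, summing each load's contribution:
  point load 59.8 at a = 6.24: Pa²(3L − a)/(6EI) = 6659/EI
  UDL 22.7: wL⁴/(8EI) = 10503/EI
  point load 50.5 at a = 7.02: Pa²(3L − a)/(6EI) = 6794/EI
  δ_0 = 23956/EI
Flexibility coefficient — unit upward force at B: δ_{BB} = L³/(3EI) = 158.2/EI.
With EI = 65000 kN·m²: δ_0 = 0.36856 m and δ_{BB} = 0.002434 m/kN.
Compatibility — the beam at B must follow the support down by 0.025 m: δ_0 − R_B·δ_{BB} = 0.025, so R_B = (0.36856 − 0.025)/0.002434 = 141.2 kN.
Vertical equilibrium: R_A = ΣP − R_B = 287.4 − 141.2 = 146.2 kN.

R_A = 146.2 kN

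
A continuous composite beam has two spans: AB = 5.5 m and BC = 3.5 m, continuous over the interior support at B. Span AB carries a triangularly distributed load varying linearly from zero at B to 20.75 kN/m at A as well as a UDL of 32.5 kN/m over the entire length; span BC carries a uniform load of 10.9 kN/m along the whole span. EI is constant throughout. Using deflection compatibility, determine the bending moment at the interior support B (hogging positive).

M_B = 104 kN·m

Take M_B as the redundant. Released structure: two simple spans AB and BC with a hinge at B.
Rotations at B on the released spans (each span's end-slope, ×1/EI):
  span AB: triangular load, peak 20.75: 7w₀L³/(360EI) = 67.13/EI
  span AB: UDL 32.5: wL³/(24EI) = 225.3/EI
  span BC: UDL 10.9: wL³/(24EI) = 19.47/EI
  relative rotation θ_0 = (292.4 + 19.47)/EI = 311.9/EI
A unit hogging moment at B produces rotation L₁/(3EI) + L₂/(3EI) = 3/EI.
Slope continuity at B: θ_0 = M_B·3/EI, so M_B = 311.9/3 = 104 kN·m (hogging).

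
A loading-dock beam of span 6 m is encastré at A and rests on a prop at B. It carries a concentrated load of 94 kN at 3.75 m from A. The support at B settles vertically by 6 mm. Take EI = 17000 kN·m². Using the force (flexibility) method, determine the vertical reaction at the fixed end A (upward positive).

Remove the prop at B; the released (primary) structure is a cantilever built in at A.
Free-end deflection of the primary structure under the applied loading (downward +):
  point load 94 at a = 3.75: Pa²(3L − a)/(6EI) = 3139/EI
Flexibility coefficient — unit upward force at B: δ_{BB} = L³/(3EI) = 72/EI.
With EI = 17000 kN·m²: δ_0 = 0.18467 m and δ_{BB} = 0.004235 m/kN.
Compatibility — the beam at B must follow the support down by 0.006 m: δ_0 − R_B·δ_{BB} = 0.006, so R_B = (0.18467 − 0.006)/0.004235 = 42.19 kN.
Vertical equilibrium: R_A = ΣP − R_B = 94 − 42.19 = 51.81 kN.

R_A = 51.81 kN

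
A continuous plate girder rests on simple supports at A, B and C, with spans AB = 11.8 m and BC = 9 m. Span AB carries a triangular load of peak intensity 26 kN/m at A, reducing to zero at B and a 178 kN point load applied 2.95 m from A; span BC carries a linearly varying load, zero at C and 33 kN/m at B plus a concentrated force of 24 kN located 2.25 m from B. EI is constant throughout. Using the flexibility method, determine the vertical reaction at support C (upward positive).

R_C = 16.4 kN

Take M_B as the redundant. Released structure: two simple spans AB and BC with a hinge at B.
Rotations at B on the released spans (each span's end-slope, ×1/EI):
  span AB: triangular load, peak 26: 7w₀L³/(360EI) = 830.6/EI
  span AB: point load 178 at a = 2.95: Pab(L + a)/(6LEI) = 968.2/EI
  span BC: triangular load, peak 33: w₀L³/(45EI) = 534.6/EI
  span BC: point load 24 at a = 2.25: Pab(L + b)/(6LEI) = 106.3/EI
  relative rotation θ_0 = (1799 + 640.9)/EI = 2440/EI
A unit hogging moment at B produces rotation L₁/(3EI) + L₂/(3EI) = 6.933/EI.
Compatibility: M_B·(L₁+L₂)/(3EI) = θ_0, giving M_B = 351.9 kN·m (hogging).
Span BC, ΣM about C: R_B^{BC}·9 = 1053 + 351.9, so R_B^{BC} = 156.1 kN and R_C = 172.5 − 156.1 = 16.4 kN.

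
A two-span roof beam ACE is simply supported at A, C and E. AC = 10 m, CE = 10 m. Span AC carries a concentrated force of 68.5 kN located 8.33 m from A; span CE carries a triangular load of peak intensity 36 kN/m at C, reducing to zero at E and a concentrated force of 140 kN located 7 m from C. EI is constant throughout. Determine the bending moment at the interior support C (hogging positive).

M_C = 259.2 kN·m

Release continuity at C by inserting a hinge; the redundant is the internal moment M_C. The primary structure is two simply-supported spans AC and CE.
Discontinuity in slope at C on the released structure — sum the simple-span end rotations:
  span AC: point load 68.5 at a = 8.33: Pab(L + a)/(6LEI) = 291.1/EI
  span CE: triangular load, peak 36: w₀L³/(45EI) = 800/EI
  span CE: point load 140 at a = 7: Pab(L + b)/(6LEI) = 637/EI
  relative rotation θ_0 = (291.1 + 1437)/EI = 1728/EI
A unit hogging moment at C produces rotation L₁/(3EI) + L₂/(3EI) = 6.667/EI.
Slope continuity at C: θ_0 = M_C·6.667/EI, so M_C = 1728/6.667 = 259.2 kN·m (hogging).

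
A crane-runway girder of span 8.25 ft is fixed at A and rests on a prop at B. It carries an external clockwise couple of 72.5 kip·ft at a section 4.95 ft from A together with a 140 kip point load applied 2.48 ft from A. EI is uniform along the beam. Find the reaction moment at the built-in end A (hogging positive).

M_A = 187.5 kip·ft

Take the reaction at B as the redundant and release it; the primary structure is a cantilever fixed at A.
Primary-structure tip deflection at B by superposition:
  clockwise couple 72.5 at a = 4.95: M₀a(2L − a)/(2EI) = 2073/EI
  point load 140 at a = 2.48: Pa²(3L − a)/(6EI) = 3196/EI
  δ_0 = 5268/EI
Tip deflection under a unit load at B: L³/(3EI) = 187.2/EI.
Compatibility at B: δ_0 − R_B·δ_{BB} = 0, so R_B = 5268/187.2 = 28.15 kip.
Moment equilibrium about A: M_A = Σ(load moments about A) − R_B·L = 419.7 − 28.15×8.25 = 187.5 kip·ft.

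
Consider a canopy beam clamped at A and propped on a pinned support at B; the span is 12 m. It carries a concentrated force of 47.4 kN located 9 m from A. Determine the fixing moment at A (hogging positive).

Remove the prop at B; the released (primary) structure is a cantilever built in at A.
Free-end deflection of the primary structure under the applied loading (downward +):
  point load 47.4 at a = 9: Pa²(3L − a)/(6EI) = 17277/EI
Flexibility coefficient — unit upward force at B: δ_{BB} = L³/(3EI) = 576/EI.
The prop prevents deflection at B: R_B = δ_0/δ_{BB} = 17277/576 = 30 kN.
Moment equilibrium about A: M_A = Σ(load moments about A) − R_B·L = 426.6 − 30×12 = 66.66 kN·m.

M_A = 66.66 kN·m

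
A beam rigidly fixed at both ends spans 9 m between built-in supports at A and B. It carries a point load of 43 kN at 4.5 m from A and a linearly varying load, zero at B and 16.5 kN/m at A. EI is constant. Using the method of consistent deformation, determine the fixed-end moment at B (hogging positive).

Release both end moments; the primary structure is a simply-supported span AB with redundants M_A and M_B.
On the primary (simply-supported) span, the end slopes from the loading are:
  at A: point load 43 at a = 4.5: Pab(L + b)/(6LEI) = 217.7/EI
  at B: point load 43 at a = 4.5: Pab(L + a)/(6LEI) = 217.7/EI
  at A: triangular load, peak 16.5: w₀L³/(45EI) = 267.3/EI
  at B: triangular load, peak 16.5: 7w₀L³/(360EI) = 233.9/EI
  θ_A0 = 485/EI,  θ_B0 = 451.6/EI
Flexibility coefficients: a unit moment at one end gives L/(3EI) there and L/(6EI) at the far end, so f₁₁ = f₂₂ = 3/EI and f₁₂ = f₂₁ = 1.5/EI.
Compatibility — zero rotation at each built-in end:
  3 M_A + 1.5 M_B = 485
  1.5 M_A + 3 M_B = 451.6
Solving the pair gives M_A = 115.2 kN·m and M_B = 92.92 kN·m (hogging).

M_B = 92.92 kN·m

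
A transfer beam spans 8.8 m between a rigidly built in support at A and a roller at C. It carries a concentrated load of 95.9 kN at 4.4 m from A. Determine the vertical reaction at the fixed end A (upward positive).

Remove the prop at C; the released (primary) structure is a cantilever built in at A.
Downward deflection at the released point C due to the loads:
  point load 95.9 at a = 4.4: Pa²(3L − a)/(6EI) = 6808/EI
Tip deflection under a unit load at C: L³/(3EI) = 227.2/EI.
Compatibility at C: δ_0 − R_C·δ_{CC} = 0, so R_C = 6808/227.2 = 29.97 kN.
Vertical equilibrium: R_A = ΣP − R_C = 95.9 − 29.97 = 65.93 kN.

R_A = 65.93 kN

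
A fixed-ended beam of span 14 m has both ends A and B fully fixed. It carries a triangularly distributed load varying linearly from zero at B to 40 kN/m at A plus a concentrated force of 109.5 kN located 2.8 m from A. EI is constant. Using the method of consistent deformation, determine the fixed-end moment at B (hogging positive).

M_B = 310.4 kN·m

Take the two fixed-end moments M_A, M_B as redundants; the released structure is the simple span AB.
End rotations of the released simple span under the applied load (×1/EI):
  at A: triangular load, peak 40: w₀L³/(45EI) = 2439/EI
  at B: triangular load, peak 40: 7w₀L³/(360EI) = 2134/EI
  at A: point load 109.5 at a = 2.8: Pab(L + b)/(6LEI) = 1030/EI
  at B: point load 109.5 at a = 2.8: Pab(L + a)/(6LEI) = 686.8/EI
  θ_A0 = 3469/EI,  θ_B0 = 2821/EI
Flexibility coefficients: a unit moment at one end gives L/(3EI) there and L/(6EI) at the far end, so f₁₁ = f₂₂ = 4.667/EI and f₁₂ = f₂₁ = 2.333/EI.
Compatibility — zero rotation at each built-in end:
  4.667 M_A + 2.333 M_B = 3469
  2.333 M_A + 4.667 M_B = 2821
Solving the pair gives M_A = 588.2 kN·m and M_B = 310.4 kN·m (hogging).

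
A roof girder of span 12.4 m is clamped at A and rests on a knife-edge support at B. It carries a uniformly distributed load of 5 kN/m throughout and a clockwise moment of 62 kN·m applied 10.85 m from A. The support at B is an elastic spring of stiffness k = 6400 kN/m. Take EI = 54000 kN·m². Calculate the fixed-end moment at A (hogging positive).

M_A = 71.53 kN·m

Release the roller at B. Primary structure: cantilever fixed at A.
Deflection at B on the released cantilever, summing each load's contribution:
  UDL 5: wL⁴/(8EI) = 14776/EI
  clockwise couple 62 at a = 10.85: M₀a(2L − a)/(2EI) = 4692/EI
  δ_0 = 19468/EI
Tip deflection under a unit load at B: L³/(3EI) = 635.5/EI.
With EI = 54000 kN·m²: δ_0 = 0.36053 m and δ_{BB} = 0.011769 m/kN.
Compatibility — the spring shortens by R_B/k under the reaction it provides: δ_0 − R_B·δ_{BB} = R_B/k. With 1/k = 0.000156 m/kN, R_B = δ_0 / (δ_{BB} + 1/k) = 0.36053 / (0.011769 + 0.000156) = 30.23 kN.
Moment equilibrium about A: M_A = Σ(load moments about A) − R_B·L = 446.4 − 30.23×12.4 = 71.53 kN·m.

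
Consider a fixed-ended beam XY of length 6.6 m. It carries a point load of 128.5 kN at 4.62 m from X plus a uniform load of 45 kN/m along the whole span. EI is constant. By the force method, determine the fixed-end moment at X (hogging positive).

Take the two fixed-end moments M_X, M_Y as redundants; the released structure is the simple span XY.
On the primary (simply-supported) span, the end slopes from the loading are:
  at X: point load 128.5 at a = 4.62: Pab(L + b)/(6LEI) = 254.7/EI
  at Y: point load 128.5 at a = 4.62: Pab(L + a)/(6LEI) = 333/EI
  at X: UDL 45: wL³/(24EI) = 539.1/EI
  at Y: UDL 45: wL³/(24EI) = 539.1/EI
  θ_X0 = 793.7/EI,  θ_Y0 = 872.1/EI
Flexibility coefficients: a unit moment at one end gives L/(3EI) there and L/(6EI) at the far end, so f₁₁ = f₂₂ = 2.2/EI and f₁₂ = f₂₁ = 1.1/EI.
Compatibility — zero rotation at each built-in end:
  2.2 M_X + 1.1 M_Y = 793.7
  1.1 M_X + 2.2 M_Y = 872.1
Solving the pair gives M_X = 216.8 kN·m and M_Y = 288 kN·m (hogging).

M_X = 216.8 kN·m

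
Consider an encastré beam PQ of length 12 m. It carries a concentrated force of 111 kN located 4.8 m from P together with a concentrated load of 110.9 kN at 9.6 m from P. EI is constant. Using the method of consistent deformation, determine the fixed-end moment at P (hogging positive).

Take the two fixed-end moments M_P, M_Q as redundants; the released structure is the simple span PQ.
End rotations of the released simple span under the applied load (×1/EI):
  at P: point load 111 at a = 4.8: Pab(L + b)/(6LEI) = 1023/EI
  at Q: point load 111 at a = 4.8: Pab(L + a)/(6LEI) = 895.1/EI
  at P: point load 110.9 at a = 9.6: Pab(L + b)/(6LEI) = 511/EI
  at Q: point load 110.9 at a = 9.6: Pab(L + a)/(6LEI) = 766.5/EI
  θ_P0 = 1534/EI,  θ_Q0 = 1662/EI
Flexibility coefficients: a unit moment at one end gives L/(3EI) there and L/(6EI) at the far end, so f₁₁ = f₂₂ = 4/EI and f₁₂ = f₂₁ = 2/EI.
Compatibility — zero rotation at each built-in end:
  4 M_P + 2 M_Q = 1534
  2 M_P + 4 M_Q = 1662
Solving the pair gives M_P = 234.4 kN·m and M_Q = 298.2 kN·m (hogging).

M_P = 234.4 kN·m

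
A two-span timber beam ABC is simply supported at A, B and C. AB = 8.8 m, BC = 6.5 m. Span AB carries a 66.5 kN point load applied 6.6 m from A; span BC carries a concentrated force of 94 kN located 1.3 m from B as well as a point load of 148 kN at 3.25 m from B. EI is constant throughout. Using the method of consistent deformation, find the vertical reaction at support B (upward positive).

R_B = 244.3 kN

Take M_B as the redundant. Released structure: two simple spans AB and BC with a hinge at B.
Rotations at B on the released spans (each span's end-slope, ×1/EI):
  span AB: point load 66.5 at a = 6.6: Pab(L + a)/(6LEI) = 281.6/EI
  span BC: point load 94 at a = 1.3: Pab(L + b)/(6LEI) = 190.6/EI
  span BC: point load 148 at a = 3.25: Pab(L + b)/(6LEI) = 390.8/EI
  relative rotation θ_0 = (281.6 + 581.4)/EI = 863.1/EI
A unit hogging moment at B produces rotation L₁/(3EI) + L₂/(3EI) = 5.1/EI.
Compatibility: M_B·(L₁+L₂)/(3EI) = θ_0, giving M_B = 169.2 kN·m (hogging).
Span AB, ΣM about A with M_B applied at B: R_B^{AB}·8.8 = 438.9 + 169.2, so R_B^{AB} = 69.11 kN and R_A = 66.5 − 69.11 = -2.606 kN.
Span BC, ΣM about C: R_B^{BC}·6.5 = 969.8 + 169.2, so R_B^{BC} = 175.2 kN and R_C = 242 − 175.2 = 66.76 kN.
R_B = 69.11 + 175.2 = 244.3 kN.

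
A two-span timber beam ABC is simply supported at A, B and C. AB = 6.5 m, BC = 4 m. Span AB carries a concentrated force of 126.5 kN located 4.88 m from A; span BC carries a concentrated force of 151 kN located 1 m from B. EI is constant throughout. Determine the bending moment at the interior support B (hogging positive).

Take M_B as the redundant. Released structure: two simple spans AB and BC with a hinge at B.
Rotations at B on the released spans (each span's end-slope, ×1/EI):
  span AB: point load 126.5 at a = 4.88: Pab(L + a)/(6LEI) = 291.8/EI
  span BC: point load 151 at a = 1: Pab(L + b)/(6LEI) = 132.1/EI
  relative rotation θ_0 = (291.8 + 132.1)/EI = 423.9/EI
A unit hogging moment at B produces rotation L₁/(3EI) + L₂/(3EI) = 3.5/EI.
Compatibility: M_B·(L₁+L₂)/(3EI) = θ_0, giving M_B = 121.1 kN·m (hogging).

M_B = 121.1 kN·m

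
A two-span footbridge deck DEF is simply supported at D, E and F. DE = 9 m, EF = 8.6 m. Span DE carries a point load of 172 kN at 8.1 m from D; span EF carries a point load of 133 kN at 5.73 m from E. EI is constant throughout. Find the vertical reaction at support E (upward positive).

Take M_E as the redundant. Released structure: two simple spans DE and EF with a hinge at E.
Rotations at E on the released spans (each span's end-slope, ×1/EI):
  span DE: point load 172 at a = 8.1: Pab(L + a)/(6LEI) = 397.1/EI
  span EF: point load 133 at a = 5.73: Pab(L + b)/(6LEI) = 486.2/EI
  relative rotation θ_0 = (397.1 + 486.2)/EI = 883.2/EI
A unit hogging moment at E produces rotation L₁/(3EI) + L₂/(3EI) = 5.867/EI.
Slope continuity at E: θ_0 = M_E·5.867/EI, so M_E = 883.2/5.867 = 150.6 kN·m (hogging).
Span DE, ΣM about D with M_E applied at E: R_E^{DE}·9 = 1393 + 150.6, so R_E^{DE} = 171.5 kN and R_D = 172 − 171.5 = 0.4718 kN.
Span EF, ΣM about F: R_E^{EF}·8.6 = 381.7 + 150.6, so R_E^{EF} = 61.89 kN and R_F = 133 − 61.89 = 71.11 kN.
R_E = 171.5 + 61.89 = 233.4 kN.

R_E = 233.4 kN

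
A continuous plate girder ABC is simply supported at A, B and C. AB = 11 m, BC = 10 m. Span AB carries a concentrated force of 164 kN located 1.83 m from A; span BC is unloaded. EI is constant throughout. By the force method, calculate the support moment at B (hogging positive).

Take M_B as the redundant. Released structure: two simple spans AB and BC with a hinge at B.
Discontinuity in slope at B on the released structure — sum the simple-span end rotations:
  span AB: point load 164 at a = 1.83: Pab(L + a)/(6LEI) = 535/EI
  relative rotation θ_0 = (535 + 0)/EI = 535/EI
A unit hogging moment at B produces rotation L₁/(3EI) + L₂/(3EI) = 7/EI.
Slope continuity at B: θ_0 = M_B·7/EI, so M_B = 535/7 = 76.43 kN·m (hogging).

M_B = 76.43 kN·m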